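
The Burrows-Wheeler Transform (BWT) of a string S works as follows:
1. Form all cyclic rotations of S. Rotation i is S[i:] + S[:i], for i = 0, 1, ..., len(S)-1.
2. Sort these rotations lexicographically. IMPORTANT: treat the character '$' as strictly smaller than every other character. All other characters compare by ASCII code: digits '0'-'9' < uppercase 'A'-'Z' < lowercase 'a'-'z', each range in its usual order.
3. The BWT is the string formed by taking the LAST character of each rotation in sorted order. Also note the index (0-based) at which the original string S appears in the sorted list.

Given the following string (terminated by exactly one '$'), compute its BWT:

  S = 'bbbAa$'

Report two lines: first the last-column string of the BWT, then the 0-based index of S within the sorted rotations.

Answer: abAbb$
5

Derivation:
All 6 rotations (rotation i = S[i:]+S[:i]):
  rot[0] = bbbAa$
  rot[1] = bbAa$b
  rot[2] = bAa$bb
  rot[3] = Aa$bbb
  rot[4] = a$bbbA
  rot[5] = $bbbAa
Sorted (with $ < everything):
  sorted[0] = $bbbAa  (last char: 'a')
  sorted[1] = Aa$bbb  (last char: 'b')
  sorted[2] = a$bbbA  (last char: 'A')
  sorted[3] = bAa$bb  (last char: 'b')
  sorted[4] = bbAa$b  (last char: 'b')
  sorted[5] = bbbAa$  (last char: '$')
Last column: abAbb$
Original string S is at sorted index 5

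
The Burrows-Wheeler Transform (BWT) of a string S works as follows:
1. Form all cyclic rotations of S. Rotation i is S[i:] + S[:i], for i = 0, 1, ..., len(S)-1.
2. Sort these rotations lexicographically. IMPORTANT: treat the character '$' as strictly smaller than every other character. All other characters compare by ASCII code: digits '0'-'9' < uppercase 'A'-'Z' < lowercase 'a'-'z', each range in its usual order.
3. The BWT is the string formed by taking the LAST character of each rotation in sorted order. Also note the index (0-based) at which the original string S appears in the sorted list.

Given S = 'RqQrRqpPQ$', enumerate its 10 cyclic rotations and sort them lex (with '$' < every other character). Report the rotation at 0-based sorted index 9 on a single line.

Answer: rRqpPQ$RqQ

Derivation:
All 10 rotations (rotation i = S[i:]+S[:i]):
  rot[0] = RqQrRqpPQ$
  rot[1] = qQrRqpPQ$R
  rot[2] = QrRqpPQ$Rq
  rot[3] = rRqpPQ$RqQ
  rot[4] = RqpPQ$RqQr
  rot[5] = qpPQ$RqQrR
  rot[6] = pPQ$RqQrRq
  rot[7] = PQ$RqQrRqp
  rot[8] = Q$RqQrRqpP
  rot[9] = $RqQrRqpPQ
Sorted (with $ < everything):
  sorted[0] = $RqQrRqpPQ
  sorted[1] = PQ$RqQrRqp
  sorted[2] = Q$RqQrRqpP
  sorted[3] = QrRqpPQ$Rq
  sorted[4] = RqQrRqpPQ$
  sorted[5] = RqpPQ$RqQr
  sorted[6] = pPQ$RqQrRq
  sorted[7] = qQrRqpPQ$R
  sorted[8] = qpPQ$RqQrR
  sorted[9] = rRqpPQ$RqQ
sorted[9] = rRqpPQ$RqQ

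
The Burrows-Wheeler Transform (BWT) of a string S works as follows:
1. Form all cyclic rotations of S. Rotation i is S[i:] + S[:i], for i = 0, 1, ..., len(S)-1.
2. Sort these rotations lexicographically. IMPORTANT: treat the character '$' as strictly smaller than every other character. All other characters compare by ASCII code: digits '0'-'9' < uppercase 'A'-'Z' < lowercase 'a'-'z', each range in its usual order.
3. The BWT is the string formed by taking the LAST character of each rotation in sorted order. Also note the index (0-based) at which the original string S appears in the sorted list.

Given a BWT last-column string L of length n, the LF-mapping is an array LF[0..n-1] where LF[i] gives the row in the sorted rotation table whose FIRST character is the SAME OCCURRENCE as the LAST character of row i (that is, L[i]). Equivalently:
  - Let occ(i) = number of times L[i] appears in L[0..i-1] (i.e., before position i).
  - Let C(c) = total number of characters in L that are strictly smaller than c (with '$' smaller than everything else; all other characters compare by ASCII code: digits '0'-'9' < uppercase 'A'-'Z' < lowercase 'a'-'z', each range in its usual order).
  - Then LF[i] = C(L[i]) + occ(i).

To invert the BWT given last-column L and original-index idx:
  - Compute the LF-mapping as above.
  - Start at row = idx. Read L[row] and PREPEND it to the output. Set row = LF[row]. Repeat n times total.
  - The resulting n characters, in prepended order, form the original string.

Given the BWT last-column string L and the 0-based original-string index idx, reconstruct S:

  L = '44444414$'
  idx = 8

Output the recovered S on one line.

LF mapping: 2 3 4 5 6 7 1 8 0
Walk LF starting at row 8, prepending L[row]:
  step 1: row=8, L[8]='$', prepend. Next row=LF[8]=0
  step 2: row=0, L[0]='4', prepend. Next row=LF[0]=2
  step 3: row=2, L[2]='4', prepend. Next row=LF[2]=4
  step 4: row=4, L[4]='4', prepend. Next row=LF[4]=6
  step 5: row=6, L[6]='1', prepend. Next row=LF[6]=1
  step 6: row=1, L[1]='4', prepend. Next row=LF[1]=3
  step 7: row=3, L[3]='4', prepend. Next row=LF[3]=5
  step 8: row=5, L[5]='4', prepend. Next row=LF[5]=7
  step 9: row=7, L[7]='4', prepend. Next row=LF[7]=8
Reversed output: 44441444$

Answer: 44441444$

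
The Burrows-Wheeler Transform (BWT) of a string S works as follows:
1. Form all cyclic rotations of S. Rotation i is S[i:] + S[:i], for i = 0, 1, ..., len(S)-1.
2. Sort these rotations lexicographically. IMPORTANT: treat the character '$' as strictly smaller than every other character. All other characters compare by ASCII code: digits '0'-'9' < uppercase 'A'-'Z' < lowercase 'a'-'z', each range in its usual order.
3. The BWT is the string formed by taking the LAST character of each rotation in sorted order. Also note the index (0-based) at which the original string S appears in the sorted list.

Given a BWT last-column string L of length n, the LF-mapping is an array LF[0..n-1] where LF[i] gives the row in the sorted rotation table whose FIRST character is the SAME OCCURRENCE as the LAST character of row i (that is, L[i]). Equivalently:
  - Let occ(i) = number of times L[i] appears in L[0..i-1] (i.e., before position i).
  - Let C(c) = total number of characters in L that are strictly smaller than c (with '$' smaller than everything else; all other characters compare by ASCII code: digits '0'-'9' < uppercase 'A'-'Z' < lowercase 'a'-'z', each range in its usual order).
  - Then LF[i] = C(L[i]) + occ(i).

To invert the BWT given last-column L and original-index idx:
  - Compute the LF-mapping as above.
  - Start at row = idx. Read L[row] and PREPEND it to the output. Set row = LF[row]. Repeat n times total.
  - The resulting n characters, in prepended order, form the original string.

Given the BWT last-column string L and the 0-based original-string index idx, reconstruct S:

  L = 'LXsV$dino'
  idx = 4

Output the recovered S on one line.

LF mapping: 1 3 8 2 0 4 5 6 7
Walk LF starting at row 4, prepending L[row]:
  step 1: row=4, L[4]='$', prepend. Next row=LF[4]=0
  step 2: row=0, L[0]='L', prepend. Next row=LF[0]=1
  step 3: row=1, L[1]='X', prepend. Next row=LF[1]=3
  step 4: row=3, L[3]='V', prepend. Next row=LF[3]=2
  step 5: row=2, L[2]='s', prepend. Next row=LF[2]=8
  step 6: row=8, L[8]='o', prepend. Next row=LF[8]=7
  step 7: row=7, L[7]='n', prepend. Next row=LF[7]=6
  step 8: row=6, L[6]='i', prepend. Next row=LF[6]=5
  step 9: row=5, L[5]='d', prepend. Next row=LF[5]=4
Reversed output: dinosVXL$

Answer: dinosVXL$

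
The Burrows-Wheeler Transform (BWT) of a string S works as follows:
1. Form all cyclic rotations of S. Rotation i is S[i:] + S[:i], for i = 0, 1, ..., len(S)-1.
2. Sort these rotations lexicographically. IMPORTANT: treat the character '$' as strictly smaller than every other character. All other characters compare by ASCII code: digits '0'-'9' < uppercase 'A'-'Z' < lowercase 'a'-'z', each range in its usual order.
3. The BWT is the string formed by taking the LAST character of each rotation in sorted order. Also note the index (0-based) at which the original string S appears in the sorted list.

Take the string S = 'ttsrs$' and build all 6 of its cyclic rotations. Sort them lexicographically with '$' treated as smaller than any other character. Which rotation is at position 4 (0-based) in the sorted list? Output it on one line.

Answer: tsrs$t

Derivation:
All 6 rotations (rotation i = S[i:]+S[:i]):
  rot[0] = ttsrs$
  rot[1] = tsrs$t
  rot[2] = srs$tt
  rot[3] = rs$tts
  rot[4] = s$ttsr
  rot[5] = $ttsrs
Sorted (with $ < everything):
  sorted[0] = $ttsrs
  sorted[1] = rs$tts
  sorted[2] = s$ttsr
  sorted[3] = srs$tt
  sorted[4] = tsrs$t
  sorted[5] = ttsrs$
sorted[4] = tsrs$t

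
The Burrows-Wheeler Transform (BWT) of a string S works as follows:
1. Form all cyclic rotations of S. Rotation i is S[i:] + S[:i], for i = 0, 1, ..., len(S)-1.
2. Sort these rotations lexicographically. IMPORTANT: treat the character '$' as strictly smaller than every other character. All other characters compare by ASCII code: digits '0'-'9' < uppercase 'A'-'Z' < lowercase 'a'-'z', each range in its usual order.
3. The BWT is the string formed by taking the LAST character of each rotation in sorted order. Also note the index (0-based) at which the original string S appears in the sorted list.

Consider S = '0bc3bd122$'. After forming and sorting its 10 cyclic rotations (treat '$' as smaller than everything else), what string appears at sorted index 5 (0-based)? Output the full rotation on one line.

Answer: 3bd122$0bc

Derivation:
All 10 rotations (rotation i = S[i:]+S[:i]):
  rot[0] = 0bc3bd122$
  rot[1] = bc3bd122$0
  rot[2] = c3bd122$0b
  rot[3] = 3bd122$0bc
  rot[4] = bd122$0bc3
  rot[5] = d122$0bc3b
  rot[6] = 122$0bc3bd
  rot[7] = 22$0bc3bd1
  rot[8] = 2$0bc3bd12
  rot[9] = $0bc3bd122
Sorted (with $ < everything):
  sorted[0] = $0bc3bd122
  sorted[1] = 0bc3bd122$
  sorted[2] = 122$0bc3bd
  sorted[3] = 2$0bc3bd12
  sorted[4] = 22$0bc3bd1
  sorted[5] = 3bd122$0bc
  sorted[6] = bc3bd122$0
  sorted[7] = bd122$0bc3
  sorted[8] = c3bd122$0b
  sorted[9] = d122$0bc3b
sorted[5] = 3bd122$0bc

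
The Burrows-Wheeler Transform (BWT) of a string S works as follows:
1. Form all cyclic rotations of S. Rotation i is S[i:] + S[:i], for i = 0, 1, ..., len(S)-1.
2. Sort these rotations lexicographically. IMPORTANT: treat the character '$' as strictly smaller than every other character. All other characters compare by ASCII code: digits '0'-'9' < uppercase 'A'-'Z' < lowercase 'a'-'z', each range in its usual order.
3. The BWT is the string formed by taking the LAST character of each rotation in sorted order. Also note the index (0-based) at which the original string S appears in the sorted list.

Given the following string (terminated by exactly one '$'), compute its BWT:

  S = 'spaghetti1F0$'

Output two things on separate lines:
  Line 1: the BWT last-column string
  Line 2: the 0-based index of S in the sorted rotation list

Answer: 0Fi1phagts$te
10

Derivation:
All 13 rotations (rotation i = S[i:]+S[:i]):
  rot[0] = spaghetti1F0$
  rot[1] = paghetti1F0$s
  rot[2] = aghetti1F0$sp
  rot[3] = ghetti1F0$spa
  rot[4] = hetti1F0$spag
  rot[5] = etti1F0$spagh
  rot[6] = tti1F0$spaghe
  rot[7] = ti1F0$spaghet
  rot[8] = i1F0$spaghett
  rot[9] = 1F0$spaghetti
  rot[10] = F0$spaghetti1
  rot[11] = 0$spaghetti1F
  rot[12] = $spaghetti1F0
Sorted (with $ < everything):
  sorted[0] = $spaghetti1F0  (last char: '0')
  sorted[1] = 0$spaghetti1F  (last char: 'F')
  sorted[2] = 1F0$spaghetti  (last char: 'i')
  sorted[3] = F0$spaghetti1  (last char: '1')
  sorted[4] = aghetti1F0$sp  (last char: 'p')
  sorted[5] = etti1F0$spagh  (last char: 'h')
  sorted[6] = ghetti1F0$spa  (last char: 'a')
  sorted[7] = hetti1F0$spag  (last char: 'g')
  sorted[8] = i1F0$spaghett  (last char: 't')
  sorted[9] = paghetti1F0$s  (last char: 's')
  sorted[10] = spaghetti1F0$  (last char: '$')
  sorted[11] = ti1F0$spaghet  (last char: 't')
  sorted[12] = tti1F0$spaghe  (last char: 'e')
Last column: 0Fi1phagts$te
Original string S is at sorted index 10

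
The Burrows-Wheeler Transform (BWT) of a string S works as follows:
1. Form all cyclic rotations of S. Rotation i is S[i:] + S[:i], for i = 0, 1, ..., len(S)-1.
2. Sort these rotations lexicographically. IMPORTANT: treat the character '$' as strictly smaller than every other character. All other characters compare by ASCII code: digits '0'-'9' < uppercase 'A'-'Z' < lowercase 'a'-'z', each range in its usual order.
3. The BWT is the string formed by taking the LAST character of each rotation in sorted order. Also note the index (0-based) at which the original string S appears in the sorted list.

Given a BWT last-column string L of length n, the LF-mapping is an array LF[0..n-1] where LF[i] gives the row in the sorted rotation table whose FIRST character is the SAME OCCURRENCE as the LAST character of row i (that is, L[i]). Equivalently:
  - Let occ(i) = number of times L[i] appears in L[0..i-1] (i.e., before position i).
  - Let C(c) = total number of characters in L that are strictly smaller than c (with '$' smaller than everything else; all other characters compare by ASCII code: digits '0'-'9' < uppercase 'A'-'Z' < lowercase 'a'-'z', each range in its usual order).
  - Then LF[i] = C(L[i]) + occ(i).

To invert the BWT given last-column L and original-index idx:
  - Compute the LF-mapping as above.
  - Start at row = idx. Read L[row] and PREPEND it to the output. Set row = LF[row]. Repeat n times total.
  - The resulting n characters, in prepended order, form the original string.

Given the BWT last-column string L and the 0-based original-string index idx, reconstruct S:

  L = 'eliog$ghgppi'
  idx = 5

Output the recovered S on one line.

LF mapping: 1 8 6 9 2 0 3 5 4 10 11 7
Walk LF starting at row 5, prepending L[row]:
  step 1: row=5, L[5]='$', prepend. Next row=LF[5]=0
  step 2: row=0, L[0]='e', prepend. Next row=LF[0]=1
  step 3: row=1, L[1]='l', prepend. Next row=LF[1]=8
  step 4: row=8, L[8]='g', prepend. Next row=LF[8]=4
  step 5: row=4, L[4]='g', prepend. Next row=LF[4]=2
  step 6: row=2, L[2]='i', prepend. Next row=LF[2]=6
  step 7: row=6, L[6]='g', prepend. Next row=LF[6]=3
  step 8: row=3, L[3]='o', prepend. Next row=LF[3]=9
  step 9: row=9, L[9]='p', prepend. Next row=LF[9]=10
  step 10: row=10, L[10]='p', prepend. Next row=LF[10]=11
  step 11: row=11, L[11]='i', prepend. Next row=LF[11]=7
  step 12: row=7, L[7]='h', prepend. Next row=LF[7]=5
Reversed output: hippogiggle$

Answer: hippogiggle$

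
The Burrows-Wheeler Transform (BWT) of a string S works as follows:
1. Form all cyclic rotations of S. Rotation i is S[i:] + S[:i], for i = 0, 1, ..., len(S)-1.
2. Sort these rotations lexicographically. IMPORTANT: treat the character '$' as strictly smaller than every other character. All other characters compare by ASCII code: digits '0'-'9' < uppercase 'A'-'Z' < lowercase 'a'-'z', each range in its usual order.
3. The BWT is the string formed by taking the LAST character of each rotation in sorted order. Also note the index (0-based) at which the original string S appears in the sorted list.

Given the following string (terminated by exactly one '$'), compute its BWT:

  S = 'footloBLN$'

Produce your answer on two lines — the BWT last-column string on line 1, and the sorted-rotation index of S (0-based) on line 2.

All 10 rotations (rotation i = S[i:]+S[:i]):
  rot[0] = footloBLN$
  rot[1] = ootloBLN$f
  rot[2] = otloBLN$fo
  rot[3] = tloBLN$foo
  rot[4] = loBLN$foot
  rot[5] = oBLN$footl
  rot[6] = BLN$footlo
  rot[7] = LN$footloB
  rot[8] = N$footloBL
  rot[9] = $footloBLN
Sorted (with $ < everything):
  sorted[0] = $footloBLN  (last char: 'N')
  sorted[1] = BLN$footlo  (last char: 'o')
  sorted[2] = LN$footloB  (last char: 'B')
  sorted[3] = N$footloBL  (last char: 'L')
  sorted[4] = footloBLN$  (last char: '$')
  sorted[5] = loBLN$foot  (last char: 't')
  sorted[6] = oBLN$footl  (last char: 'l')
  sorted[7] = ootloBLN$f  (last char: 'f')
  sorted[8] = otloBLN$fo  (last char: 'o')
  sorted[9] = tloBLN$foo  (last char: 'o')
Last column: NoBL$tlfoo
Original string S is at sorted index 4

Answer: NoBL$tlfoo
4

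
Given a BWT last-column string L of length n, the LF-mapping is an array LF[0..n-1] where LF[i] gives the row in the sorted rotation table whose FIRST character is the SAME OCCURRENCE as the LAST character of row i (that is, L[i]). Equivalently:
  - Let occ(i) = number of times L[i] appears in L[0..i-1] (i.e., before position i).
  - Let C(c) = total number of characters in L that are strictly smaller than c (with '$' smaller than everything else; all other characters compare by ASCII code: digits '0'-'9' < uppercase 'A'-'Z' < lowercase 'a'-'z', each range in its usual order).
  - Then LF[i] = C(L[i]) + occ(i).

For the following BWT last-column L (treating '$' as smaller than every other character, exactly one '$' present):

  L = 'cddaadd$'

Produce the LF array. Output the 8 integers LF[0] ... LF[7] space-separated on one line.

Char counts: '$':1, 'a':2, 'c':1, 'd':4
C (first-col start): C('$')=0, C('a')=1, C('c')=3, C('d')=4
L[0]='c': occ=0, LF[0]=C('c')+0=3+0=3
L[1]='d': occ=0, LF[1]=C('d')+0=4+0=4
L[2]='d': occ=1, LF[2]=C('d')+1=4+1=5
L[3]='a': occ=0, LF[3]=C('a')+0=1+0=1
L[4]='a': occ=1, LF[4]=C('a')+1=1+1=2
L[5]='d': occ=2, LF[5]=C('d')+2=4+2=6
L[6]='d': occ=3, LF[6]=C('d')+3=4+3=7
L[7]='$': occ=0, LF[7]=C('$')+0=0+0=0

Answer: 3 4 5 1 2 6 7 0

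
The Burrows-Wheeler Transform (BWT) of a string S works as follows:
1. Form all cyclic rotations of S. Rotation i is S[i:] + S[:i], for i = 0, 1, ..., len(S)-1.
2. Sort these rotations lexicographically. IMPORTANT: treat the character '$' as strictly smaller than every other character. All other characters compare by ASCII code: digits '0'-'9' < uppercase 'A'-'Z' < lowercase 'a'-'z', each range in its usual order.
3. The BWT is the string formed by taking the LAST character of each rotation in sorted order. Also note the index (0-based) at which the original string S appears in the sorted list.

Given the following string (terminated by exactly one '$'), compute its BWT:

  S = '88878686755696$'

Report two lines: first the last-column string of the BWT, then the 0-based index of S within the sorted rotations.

Answer: 6759885686788$6
13

Derivation:
All 15 rotations (rotation i = S[i:]+S[:i]):
  rot[0] = 88878686755696$
  rot[1] = 8878686755696$8
  rot[2] = 878686755696$88
  rot[3] = 78686755696$888
  rot[4] = 8686755696$8887
  rot[5] = 686755696$88878
  rot[6] = 86755696$888786
  rot[7] = 6755696$8887868
  rot[8] = 755696$88878686
  rot[9] = 55696$888786867
  rot[10] = 5696$8887868675
  rot[11] = 696$88878686755
  rot[12] = 96$888786867556
  rot[13] = 6$8887868675569
  rot[14] = $88878686755696
Sorted (with $ < everything):
  sorted[0] = $88878686755696  (last char: '6')
  sorted[1] = 55696$888786867  (last char: '7')
  sorted[2] = 5696$8887868675  (last char: '5')
  sorted[3] = 6$8887868675569  (last char: '9')
  sorted[4] = 6755696$8887868  (last char: '8')
  sorted[5] = 686755696$88878  (last char: '8')
  sorted[6] = 696$88878686755  (last char: '5')
  sorted[7] = 755696$88878686  (last char: '6')
  sorted[8] = 78686755696$888  (last char: '8')
  sorted[9] = 86755696$888786  (last char: '6')
  sorted[10] = 8686755696$8887  (last char: '7')
  sorted[11] = 878686755696$88  (last char: '8')
  sorted[12] = 8878686755696$8  (last char: '8')
  sorted[13] = 88878686755696$  (last char: '$')
  sorted[14] = 96$888786867556  (last char: '6')
Last column: 6759885686788$6
Original string S is at sorted index 13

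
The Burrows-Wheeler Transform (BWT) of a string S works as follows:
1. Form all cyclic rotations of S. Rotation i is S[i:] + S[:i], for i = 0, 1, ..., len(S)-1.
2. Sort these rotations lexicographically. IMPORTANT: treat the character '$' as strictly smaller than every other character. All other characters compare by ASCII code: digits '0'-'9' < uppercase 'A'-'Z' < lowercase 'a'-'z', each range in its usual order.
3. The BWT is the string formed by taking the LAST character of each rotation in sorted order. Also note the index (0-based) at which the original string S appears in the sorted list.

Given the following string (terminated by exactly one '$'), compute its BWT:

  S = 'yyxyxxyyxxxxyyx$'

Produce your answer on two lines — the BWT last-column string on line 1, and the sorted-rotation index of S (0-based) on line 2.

All 16 rotations (rotation i = S[i:]+S[:i]):
  rot[0] = yyxyxxyyxxxxyyx$
  rot[1] = yxyxxyyxxxxyyx$y
  rot[2] = xyxxyyxxxxyyx$yy
  rot[3] = yxxyyxxxxyyx$yyx
  rot[4] = xxyyxxxxyyx$yyxy
  rot[5] = xyyxxxxyyx$yyxyx
  rot[6] = yyxxxxyyx$yyxyxx
  rot[7] = yxxxxyyx$yyxyxxy
  rot[8] = xxxxyyx$yyxyxxyy
  rot[9] = xxxyyx$yyxyxxyyx
  rot[10] = xxyyx$yyxyxxyyxx
  rot[11] = xyyx$yyxyxxyyxxx
  rot[12] = yyx$yyxyxxyyxxxx
  rot[13] = yx$yyxyxxyyxxxxy
  rot[14] = x$yyxyxxyyxxxxyy
  rot[15] = $yyxyxxyyxxxxyyx
Sorted (with $ < everything):
  sorted[0] = $yyxyxxyyxxxxyyx  (last char: 'x')
  sorted[1] = x$yyxyxxyyxxxxyy  (last char: 'y')
  sorted[2] = xxxxyyx$yyxyxxyy  (last char: 'y')
  sorted[3] = xxxyyx$yyxyxxyyx  (last char: 'x')
  sorted[4] = xxyyx$yyxyxxyyxx  (last char: 'x')
  sorted[5] = xxyyxxxxyyx$yyxy  (last char: 'y')
  sorted[6] = xyxxyyxxxxyyx$yy  (last char: 'y')
  sorted[7] = xyyx$yyxyxxyyxxx  (last char: 'x')
  sorted[8] = xyyxxxxyyx$yyxyx  (last char: 'x')
  sorted[9] = yx$yyxyxxyyxxxxy  (last char: 'y')
  sorted[10] = yxxxxyyx$yyxyxxy  (last char: 'y')
  sorted[11] = yxxyyxxxxyyx$yyx  (last char: 'x')
  sorted[12] = yxyxxyyxxxxyyx$y  (last char: 'y')
  sorted[13] = yyx$yyxyxxyyxxxx  (last char: 'x')
  sorted[14] = yyxxxxyyx$yyxyxx  (last char: 'x')
  sorted[15] = yyxyxxyyxxxxyyx$  (last char: '$')
Last column: xyyxxyyxxyyxyxx$
Original string S is at sorted index 15

Answer: xyyxxyyxxyyxyxx$
15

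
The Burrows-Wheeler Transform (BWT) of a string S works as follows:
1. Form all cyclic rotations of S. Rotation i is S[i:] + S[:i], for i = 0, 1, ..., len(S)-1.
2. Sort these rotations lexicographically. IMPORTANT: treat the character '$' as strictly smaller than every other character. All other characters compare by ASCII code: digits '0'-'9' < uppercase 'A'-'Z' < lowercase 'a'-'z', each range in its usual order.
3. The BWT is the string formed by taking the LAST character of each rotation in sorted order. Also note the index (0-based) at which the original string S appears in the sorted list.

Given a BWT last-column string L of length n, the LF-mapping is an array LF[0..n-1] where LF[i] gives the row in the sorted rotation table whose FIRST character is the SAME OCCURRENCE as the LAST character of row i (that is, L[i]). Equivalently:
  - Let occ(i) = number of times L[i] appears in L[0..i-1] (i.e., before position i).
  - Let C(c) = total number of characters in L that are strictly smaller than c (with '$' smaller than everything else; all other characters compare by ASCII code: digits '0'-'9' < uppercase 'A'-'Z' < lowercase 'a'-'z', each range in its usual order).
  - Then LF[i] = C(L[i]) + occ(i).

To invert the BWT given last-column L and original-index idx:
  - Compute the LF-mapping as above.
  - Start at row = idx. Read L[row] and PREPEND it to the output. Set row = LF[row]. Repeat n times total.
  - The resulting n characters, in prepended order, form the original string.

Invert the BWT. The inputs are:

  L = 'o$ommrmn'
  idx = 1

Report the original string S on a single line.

LF mapping: 5 0 6 1 2 7 3 4
Walk LF starting at row 1, prepending L[row]:
  step 1: row=1, L[1]='$', prepend. Next row=LF[1]=0
  step 2: row=0, L[0]='o', prepend. Next row=LF[0]=5
  step 3: row=5, L[5]='r', prepend. Next row=LF[5]=7
  step 4: row=7, L[7]='n', prepend. Next row=LF[7]=4
  step 5: row=4, L[4]='m', prepend. Next row=LF[4]=2
  step 6: row=2, L[2]='o', prepend. Next row=LF[2]=6
  step 7: row=6, L[6]='m', prepend. Next row=LF[6]=3
  step 8: row=3, L[3]='m', prepend. Next row=LF[3]=1
Reversed output: mmomnro$

Answer: mmomnro$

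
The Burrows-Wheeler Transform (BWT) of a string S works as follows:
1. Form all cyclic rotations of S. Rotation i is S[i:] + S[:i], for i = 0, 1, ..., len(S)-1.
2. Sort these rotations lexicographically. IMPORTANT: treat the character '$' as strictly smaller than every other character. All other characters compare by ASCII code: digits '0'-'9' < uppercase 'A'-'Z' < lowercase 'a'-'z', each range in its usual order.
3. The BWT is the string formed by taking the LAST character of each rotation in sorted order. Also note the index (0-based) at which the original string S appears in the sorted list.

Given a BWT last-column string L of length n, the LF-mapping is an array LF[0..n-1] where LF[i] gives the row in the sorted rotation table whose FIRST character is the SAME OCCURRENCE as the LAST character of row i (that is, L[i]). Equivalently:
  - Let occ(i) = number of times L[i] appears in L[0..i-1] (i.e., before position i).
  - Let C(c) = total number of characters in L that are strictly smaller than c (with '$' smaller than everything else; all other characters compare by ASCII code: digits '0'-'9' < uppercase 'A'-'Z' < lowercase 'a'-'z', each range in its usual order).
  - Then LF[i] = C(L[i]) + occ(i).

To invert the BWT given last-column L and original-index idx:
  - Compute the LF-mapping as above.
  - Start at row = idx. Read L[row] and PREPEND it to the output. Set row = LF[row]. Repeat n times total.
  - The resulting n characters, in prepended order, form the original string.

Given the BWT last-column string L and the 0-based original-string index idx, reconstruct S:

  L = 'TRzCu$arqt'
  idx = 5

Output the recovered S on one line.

LF mapping: 3 2 9 1 8 0 4 6 5 7
Walk LF starting at row 5, prepending L[row]:
  step 1: row=5, L[5]='$', prepend. Next row=LF[5]=0
  step 2: row=0, L[0]='T', prepend. Next row=LF[0]=3
  step 3: row=3, L[3]='C', prepend. Next row=LF[3]=1
  step 4: row=1, L[1]='R', prepend. Next row=LF[1]=2
  step 5: row=2, L[2]='z', prepend. Next row=LF[2]=9
  step 6: row=9, L[9]='t', prepend. Next row=LF[9]=7
  step 7: row=7, L[7]='r', prepend. Next row=LF[7]=6
  step 8: row=6, L[6]='a', prepend. Next row=LF[6]=4
  step 9: row=4, L[4]='u', prepend. Next row=LF[4]=8
  step 10: row=8, L[8]='q', prepend. Next row=LF[8]=5
Reversed output: quartzRCT$

Answer: quartzRCT$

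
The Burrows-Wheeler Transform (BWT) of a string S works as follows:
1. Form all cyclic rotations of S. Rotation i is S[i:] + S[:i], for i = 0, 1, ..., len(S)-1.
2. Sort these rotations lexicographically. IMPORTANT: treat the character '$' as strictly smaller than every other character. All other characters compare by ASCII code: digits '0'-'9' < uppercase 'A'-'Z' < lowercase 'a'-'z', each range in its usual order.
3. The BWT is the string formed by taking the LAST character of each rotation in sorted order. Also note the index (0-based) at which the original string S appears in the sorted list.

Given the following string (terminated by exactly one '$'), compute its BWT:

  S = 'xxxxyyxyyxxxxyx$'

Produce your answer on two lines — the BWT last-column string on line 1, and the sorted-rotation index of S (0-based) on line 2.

All 16 rotations (rotation i = S[i:]+S[:i]):
  rot[0] = xxxxyyxyyxxxxyx$
  rot[1] = xxxyyxyyxxxxyx$x
  rot[2] = xxyyxyyxxxxyx$xx
  rot[3] = xyyxyyxxxxyx$xxx
  rot[4] = yyxyyxxxxyx$xxxx
  rot[5] = yxyyxxxxyx$xxxxy
  rot[6] = xyyxxxxyx$xxxxyy
  rot[7] = yyxxxxyx$xxxxyyx
  rot[8] = yxxxxyx$xxxxyyxy
  rot[9] = xxxxyx$xxxxyyxyy
  rot[10] = xxxyx$xxxxyyxyyx
  rot[11] = xxyx$xxxxyyxyyxx
  rot[12] = xyx$xxxxyyxyyxxx
  rot[13] = yx$xxxxyyxyyxxxx
  rot[14] = x$xxxxyyxyyxxxxy
  rot[15] = $xxxxyyxyyxxxxyx
Sorted (with $ < everything):
  sorted[0] = $xxxxyyxyyxxxxyx  (last char: 'x')
  sorted[1] = x$xxxxyyxyyxxxxy  (last char: 'y')
  sorted[2] = xxxxyx$xxxxyyxyy  (last char: 'y')
  sorted[3] = xxxxyyxyyxxxxyx$  (last char: '$')
  sorted[4] = xxxyx$xxxxyyxyyx  (last char: 'x')
  sorted[5] = xxxyyxyyxxxxyx$x  (last char: 'x')
  sorted[6] = xxyx$xxxxyyxyyxx  (last char: 'x')
  sorted[7] = xxyyxyyxxxxyx$xx  (last char: 'x')
  sorted[8] = xyx$xxxxyyxyyxxx  (last char: 'x')
  sorted[9] = xyyxxxxyx$xxxxyy  (last char: 'y')
  sorted[10] = xyyxyyxxxxyx$xxx  (last char: 'x')
  sorted[11] = yx$xxxxyyxyyxxxx  (last char: 'x')
  sorted[12] = yxxxxyx$xxxxyyxy  (last char: 'y')
  sorted[13] = yxyyxxxxyx$xxxxy  (last char: 'y')
  sorted[14] = yyxxxxyx$xxxxyyx  (last char: 'x')
  sorted[15] = yyxyyxxxxyx$xxxx  (last char: 'x')
Last column: xyy$xxxxxyxxyyxx
Original string S is at sorted index 3

Answer: xyy$xxxxxyxxyyxx
3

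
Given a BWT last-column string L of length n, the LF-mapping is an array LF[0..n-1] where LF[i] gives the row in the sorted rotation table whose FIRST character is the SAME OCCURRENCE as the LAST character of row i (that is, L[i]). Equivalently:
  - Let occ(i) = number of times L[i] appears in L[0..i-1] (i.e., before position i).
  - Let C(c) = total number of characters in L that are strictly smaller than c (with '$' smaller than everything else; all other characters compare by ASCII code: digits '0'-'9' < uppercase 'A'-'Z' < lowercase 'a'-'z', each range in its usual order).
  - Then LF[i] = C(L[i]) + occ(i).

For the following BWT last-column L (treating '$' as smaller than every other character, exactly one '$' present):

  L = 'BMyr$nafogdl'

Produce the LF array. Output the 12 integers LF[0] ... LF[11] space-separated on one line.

Answer: 1 2 11 10 0 8 3 5 9 6 4 7

Derivation:
Char counts: '$':1, 'B':1, 'M':1, 'a':1, 'd':1, 'f':1, 'g':1, 'l':1, 'n':1, 'o':1, 'r':1, 'y':1
C (first-col start): C('$')=0, C('B')=1, C('M')=2, C('a')=3, C('d')=4, C('f')=5, C('g')=6, C('l')=7, C('n')=8, C('o')=9, C('r')=10, C('y')=11
L[0]='B': occ=0, LF[0]=C('B')+0=1+0=1
L[1]='M': occ=0, LF[1]=C('M')+0=2+0=2
L[2]='y': occ=0, LF[2]=C('y')+0=11+0=11
L[3]='r': occ=0, LF[3]=C('r')+0=10+0=10
L[4]='$': occ=0, LF[4]=C('$')+0=0+0=0
L[5]='n': occ=0, LF[5]=C('n')+0=8+0=8
L[6]='a': occ=0, LF[6]=C('a')+0=3+0=3
L[7]='f': occ=0, LF[7]=C('f')+0=5+0=5
L[8]='o': occ=0, LF[8]=C('o')+0=9+0=9
L[9]='g': occ=0, LF[9]=C('g')+0=6+0=6
L[10]='d': occ=0, LF[10]=C('d')+0=4+0=4
L[11]='l': occ=0, LF[11]=C('l')+0=7+0=7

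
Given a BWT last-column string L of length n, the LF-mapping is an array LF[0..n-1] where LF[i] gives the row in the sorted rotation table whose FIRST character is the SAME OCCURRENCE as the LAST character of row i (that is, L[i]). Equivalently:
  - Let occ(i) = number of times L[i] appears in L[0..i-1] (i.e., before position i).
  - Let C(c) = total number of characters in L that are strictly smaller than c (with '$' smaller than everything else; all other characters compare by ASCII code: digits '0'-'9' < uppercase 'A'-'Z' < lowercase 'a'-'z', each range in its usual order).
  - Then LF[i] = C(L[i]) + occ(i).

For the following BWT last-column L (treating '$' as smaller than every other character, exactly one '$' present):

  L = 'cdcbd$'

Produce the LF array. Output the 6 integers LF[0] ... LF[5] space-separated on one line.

Answer: 2 4 3 1 5 0

Derivation:
Char counts: '$':1, 'b':1, 'c':2, 'd':2
C (first-col start): C('$')=0, C('b')=1, C('c')=2, C('d')=4
L[0]='c': occ=0, LF[0]=C('c')+0=2+0=2
L[1]='d': occ=0, LF[1]=C('d')+0=4+0=4
L[2]='c': occ=1, LF[2]=C('c')+1=2+1=3
L[3]='b': occ=0, LF[3]=C('b')+0=1+0=1
L[4]='d': occ=1, LF[4]=C('d')+1=4+1=5
L[5]='$': occ=0, LF[5]=C('$')+0=0+0=0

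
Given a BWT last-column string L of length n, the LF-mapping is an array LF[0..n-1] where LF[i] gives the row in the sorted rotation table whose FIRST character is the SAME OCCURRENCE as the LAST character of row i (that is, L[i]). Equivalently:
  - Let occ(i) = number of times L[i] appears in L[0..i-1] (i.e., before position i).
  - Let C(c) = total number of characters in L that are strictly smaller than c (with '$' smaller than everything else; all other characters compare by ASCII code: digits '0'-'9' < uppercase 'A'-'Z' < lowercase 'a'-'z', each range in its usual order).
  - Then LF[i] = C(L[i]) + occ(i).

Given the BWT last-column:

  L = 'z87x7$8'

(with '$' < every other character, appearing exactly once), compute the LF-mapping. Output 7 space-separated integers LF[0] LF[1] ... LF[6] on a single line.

Answer: 6 3 1 5 2 0 4

Derivation:
Char counts: '$':1, '7':2, '8':2, 'x':1, 'z':1
C (first-col start): C('$')=0, C('7')=1, C('8')=3, C('x')=5, C('z')=6
L[0]='z': occ=0, LF[0]=C('z')+0=6+0=6
L[1]='8': occ=0, LF[1]=C('8')+0=3+0=3
L[2]='7': occ=0, LF[2]=C('7')+0=1+0=1
L[3]='x': occ=0, LF[3]=C('x')+0=5+0=5
L[4]='7': occ=1, LF[4]=C('7')+1=1+1=2
L[5]='$': occ=0, LF[5]=C('$')+0=0+0=0
L[6]='8': occ=1, LF[6]=C('8')+1=3+1=4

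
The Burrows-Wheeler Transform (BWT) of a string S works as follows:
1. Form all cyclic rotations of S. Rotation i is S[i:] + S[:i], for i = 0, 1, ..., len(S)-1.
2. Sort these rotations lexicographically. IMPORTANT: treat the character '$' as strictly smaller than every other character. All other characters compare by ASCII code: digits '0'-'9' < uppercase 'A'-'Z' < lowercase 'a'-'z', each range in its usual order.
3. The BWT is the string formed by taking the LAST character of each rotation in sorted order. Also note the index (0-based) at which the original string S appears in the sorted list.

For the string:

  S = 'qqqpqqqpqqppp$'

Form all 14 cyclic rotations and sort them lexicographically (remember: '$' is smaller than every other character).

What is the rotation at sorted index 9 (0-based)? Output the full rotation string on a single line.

All 14 rotations (rotation i = S[i:]+S[:i]):
  rot[0] = qqqpqqqpqqppp$
  rot[1] = qqpqqqpqqppp$q
  rot[2] = qpqqqpqqppp$qq
  rot[3] = pqqqpqqppp$qqq
  rot[4] = qqqpqqppp$qqqp
  rot[5] = qqpqqppp$qqqpq
  rot[6] = qpqqppp$qqqpqq
  rot[7] = pqqppp$qqqpqqq
  rot[8] = qqppp$qqqpqqqp
  rot[9] = qppp$qqqpqqqpq
  rot[10] = ppp$qqqpqqqpqq
  rot[11] = pp$qqqpqqqpqqp
  rot[12] = p$qqqpqqqpqqpp
  rot[13] = $qqqpqqqpqqppp
Sorted (with $ < everything):
  sorted[0] = $qqqpqqqpqqppp
  sorted[1] = p$qqqpqqqpqqpp
  sorted[2] = pp$qqqpqqqpqqp
  sorted[3] = ppp$qqqpqqqpqq
  sorted[4] = pqqppp$qqqpqqq
  sorted[5] = pqqqpqqppp$qqq
  sorted[6] = qppp$qqqpqqqpq
  sorted[7] = qpqqppp$qqqpqq
  sorted[8] = qpqqqpqqppp$qq
  sorted[9] = qqppp$qqqpqqqp
  sorted[10] = qqpqqppp$qqqpq
  sorted[11] = qqpqqqpqqppp$q
  sorted[12] = qqqpqqppp$qqqp
  sorted[13] = qqqpqqqpqqppp$
sorted[9] = qqppp$qqqpqqqp

Answer: qqppp$qqqpqqqp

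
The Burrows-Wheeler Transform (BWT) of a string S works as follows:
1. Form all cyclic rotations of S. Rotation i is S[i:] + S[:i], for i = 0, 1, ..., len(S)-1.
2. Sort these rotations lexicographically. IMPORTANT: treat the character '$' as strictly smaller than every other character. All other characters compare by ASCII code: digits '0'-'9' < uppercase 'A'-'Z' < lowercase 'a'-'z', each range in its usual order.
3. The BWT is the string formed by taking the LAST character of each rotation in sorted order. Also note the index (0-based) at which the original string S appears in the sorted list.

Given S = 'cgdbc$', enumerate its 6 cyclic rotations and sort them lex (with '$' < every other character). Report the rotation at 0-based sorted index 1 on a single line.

Answer: bc$cgd

Derivation:
All 6 rotations (rotation i = S[i:]+S[:i]):
  rot[0] = cgdbc$
  rot[1] = gdbc$c
  rot[2] = dbc$cg
  rot[3] = bc$cgd
  rot[4] = c$cgdb
  rot[5] = $cgdbc
Sorted (with $ < everything):
  sorted[0] = $cgdbc
  sorted[1] = bc$cgd
  sorted[2] = c$cgdb
  sorted[3] = cgdbc$
  sorted[4] = dbc$cg
  sorted[5] = gdbc$c
sorted[1] = bc$cgd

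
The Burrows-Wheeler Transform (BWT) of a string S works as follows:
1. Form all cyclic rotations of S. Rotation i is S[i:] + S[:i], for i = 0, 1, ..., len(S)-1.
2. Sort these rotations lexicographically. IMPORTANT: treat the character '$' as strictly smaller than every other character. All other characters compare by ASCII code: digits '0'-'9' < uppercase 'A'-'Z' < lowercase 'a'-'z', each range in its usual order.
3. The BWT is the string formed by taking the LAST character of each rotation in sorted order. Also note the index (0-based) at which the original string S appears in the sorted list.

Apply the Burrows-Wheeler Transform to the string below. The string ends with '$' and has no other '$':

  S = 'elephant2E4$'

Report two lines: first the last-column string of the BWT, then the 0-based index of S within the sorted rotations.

Answer: 4tE2h$lpeaen
5

Derivation:
All 12 rotations (rotation i = S[i:]+S[:i]):
  rot[0] = elephant2E4$
  rot[1] = lephant2E4$e
  rot[2] = ephant2E4$el
  rot[3] = phant2E4$ele
  rot[4] = hant2E4$elep
  rot[5] = ant2E4$eleph
  rot[6] = nt2E4$elepha
  rot[7] = t2E4$elephan
  rot[8] = 2E4$elephant
  rot[9] = E4$elephant2
  rot[10] = 4$elephant2E
  rot[11] = $elephant2E4
Sorted (with $ < everything):
  sorted[0] = $elephant2E4  (last char: '4')
  sorted[1] = 2E4$elephant  (last char: 't')
  sorted[2] = 4$elephant2E  (last char: 'E')
  sorted[3] = E4$elephant2  (last char: '2')
  sorted[4] = ant2E4$eleph  (last char: 'h')
  sorted[5] = elephant2E4$  (last char: '$')
  sorted[6] = ephant2E4$el  (last char: 'l')
  sorted[7] = hant2E4$elep  (last char: 'p')
  sorted[8] = lephant2E4$e  (last char: 'e')
  sorted[9] = nt2E4$elepha  (last char: 'a')
  sorted[10] = phant2E4$ele  (last char: 'e')
  sorted[11] = t2E4$elephan  (last char: 'n')
Last column: 4tE2h$lpeaen
Original string S is at sorted index 5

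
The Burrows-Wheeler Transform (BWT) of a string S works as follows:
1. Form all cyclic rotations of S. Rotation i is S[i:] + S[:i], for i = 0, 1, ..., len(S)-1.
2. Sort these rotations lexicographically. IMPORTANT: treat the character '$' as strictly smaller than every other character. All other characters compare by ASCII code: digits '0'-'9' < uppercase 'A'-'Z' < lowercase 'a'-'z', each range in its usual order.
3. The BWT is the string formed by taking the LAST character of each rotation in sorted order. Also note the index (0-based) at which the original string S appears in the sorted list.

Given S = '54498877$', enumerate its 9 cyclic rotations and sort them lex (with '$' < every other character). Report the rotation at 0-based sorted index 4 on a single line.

All 9 rotations (rotation i = S[i:]+S[:i]):
  rot[0] = 54498877$
  rot[1] = 4498877$5
  rot[2] = 498877$54
  rot[3] = 98877$544
  rot[4] = 8877$5449
  rot[5] = 877$54498
  rot[6] = 77$544988
  rot[7] = 7$5449887
  rot[8] = $54498877
Sorted (with $ < everything):
  sorted[0] = $54498877
  sorted[1] = 4498877$5
  sorted[2] = 498877$54
  sorted[3] = 54498877$
  sorted[4] = 7$5449887
  sorted[5] = 77$544988
  sorted[6] = 877$54498
  sorted[7] = 8877$5449
  sorted[8] = 98877$544
sorted[4] = 7$5449887

Answer: 7$5449887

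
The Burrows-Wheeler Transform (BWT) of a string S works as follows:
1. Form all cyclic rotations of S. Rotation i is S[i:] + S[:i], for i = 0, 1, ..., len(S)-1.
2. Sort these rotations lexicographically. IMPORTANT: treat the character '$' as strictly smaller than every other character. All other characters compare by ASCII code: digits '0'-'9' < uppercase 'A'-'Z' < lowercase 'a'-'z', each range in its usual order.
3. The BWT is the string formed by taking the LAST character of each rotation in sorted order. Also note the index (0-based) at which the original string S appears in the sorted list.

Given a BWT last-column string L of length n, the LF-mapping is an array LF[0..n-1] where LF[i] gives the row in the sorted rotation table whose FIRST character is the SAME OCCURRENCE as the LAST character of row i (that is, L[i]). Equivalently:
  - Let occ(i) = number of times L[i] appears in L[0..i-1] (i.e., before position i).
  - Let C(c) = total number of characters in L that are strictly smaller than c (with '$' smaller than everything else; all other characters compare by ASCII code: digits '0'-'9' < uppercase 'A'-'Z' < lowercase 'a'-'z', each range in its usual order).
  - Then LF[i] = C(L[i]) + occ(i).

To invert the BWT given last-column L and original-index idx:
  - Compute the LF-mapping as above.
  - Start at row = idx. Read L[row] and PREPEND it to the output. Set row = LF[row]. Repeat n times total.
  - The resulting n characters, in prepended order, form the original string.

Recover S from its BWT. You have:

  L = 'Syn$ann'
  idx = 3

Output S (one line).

Answer: nannyS$

Derivation:
LF mapping: 1 6 3 0 2 4 5
Walk LF starting at row 3, prepending L[row]:
  step 1: row=3, L[3]='$', prepend. Next row=LF[3]=0
  step 2: row=0, L[0]='S', prepend. Next row=LF[0]=1
  step 3: row=1, L[1]='y', prepend. Next row=LF[1]=6
  step 4: row=6, L[6]='n', prepend. Next row=LF[6]=5
  step 5: row=5, L[5]='n', prepend. Next row=LF[5]=4
  step 6: row=4, L[4]='a', prepend. Next row=LF[4]=2
  step 7: row=2, L[2]='n', prepend. Next row=LF[2]=3
Reversed output: nannyS$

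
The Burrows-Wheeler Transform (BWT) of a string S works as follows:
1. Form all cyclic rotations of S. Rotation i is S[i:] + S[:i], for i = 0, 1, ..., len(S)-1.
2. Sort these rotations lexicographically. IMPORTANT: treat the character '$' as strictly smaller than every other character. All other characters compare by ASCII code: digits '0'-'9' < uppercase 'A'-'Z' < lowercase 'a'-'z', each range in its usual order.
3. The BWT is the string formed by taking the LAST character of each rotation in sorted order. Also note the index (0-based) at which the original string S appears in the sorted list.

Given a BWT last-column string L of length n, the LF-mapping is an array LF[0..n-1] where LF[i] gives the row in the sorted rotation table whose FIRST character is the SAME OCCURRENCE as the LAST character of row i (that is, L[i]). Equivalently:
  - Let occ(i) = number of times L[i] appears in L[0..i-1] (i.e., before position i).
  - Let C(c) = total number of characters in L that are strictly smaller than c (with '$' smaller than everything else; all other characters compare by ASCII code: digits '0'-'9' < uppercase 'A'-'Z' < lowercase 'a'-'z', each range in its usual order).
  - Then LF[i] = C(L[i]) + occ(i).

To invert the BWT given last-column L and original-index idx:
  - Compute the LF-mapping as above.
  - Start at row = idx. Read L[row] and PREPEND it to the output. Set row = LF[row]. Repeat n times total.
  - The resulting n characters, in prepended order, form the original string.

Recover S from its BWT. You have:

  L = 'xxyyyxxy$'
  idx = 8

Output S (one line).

Answer: yyxyxyxx$

Derivation:
LF mapping: 1 2 5 6 7 3 4 8 0
Walk LF starting at row 8, prepending L[row]:
  step 1: row=8, L[8]='$', prepend. Next row=LF[8]=0
  step 2: row=0, L[0]='x', prepend. Next row=LF[0]=1
  step 3: row=1, L[1]='x', prepend. Next row=LF[1]=2
  step 4: row=2, L[2]='y', prepend. Next row=LF[2]=5
  step 5: row=5, L[5]='x', prepend. Next row=LF[5]=3
  step 6: row=3, L[3]='y', prepend. Next row=LF[3]=6
  step 7: row=6, L[6]='x', prepend. Next row=LF[6]=4
  step 8: row=4, L[4]='y', prepend. Next row=LF[4]=7
  step 9: row=7, L[7]='y', prepend. Next row=LF[7]=8
Reversed output: yyxyxyxx$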